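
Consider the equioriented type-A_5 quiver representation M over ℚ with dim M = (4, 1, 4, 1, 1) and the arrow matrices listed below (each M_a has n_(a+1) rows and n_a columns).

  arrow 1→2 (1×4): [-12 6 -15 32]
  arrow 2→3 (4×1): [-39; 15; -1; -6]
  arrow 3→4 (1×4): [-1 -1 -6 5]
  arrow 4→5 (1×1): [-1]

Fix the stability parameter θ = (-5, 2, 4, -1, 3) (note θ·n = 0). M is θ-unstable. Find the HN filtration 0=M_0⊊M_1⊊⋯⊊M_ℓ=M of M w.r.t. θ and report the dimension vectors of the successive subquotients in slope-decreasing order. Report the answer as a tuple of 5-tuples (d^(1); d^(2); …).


Via rank(M_{q-1}∘⋯∘M_p): M ≅ I[1,1]^3, I[1,3], I[3,3]^2, I[3,5].
μ_θ-semistable layers: μ^(1)=4; μ^(2)=3; μ^(3)=2; μ^(4)=3/2; μ^(5)=-5

((0, 0, 3, 0, 0); (0, 0, 0, 0, 1); (0, 1, 0, 0, 0); (0, 0, 1, 1, 0); (4, 0, 0, 0, 0))


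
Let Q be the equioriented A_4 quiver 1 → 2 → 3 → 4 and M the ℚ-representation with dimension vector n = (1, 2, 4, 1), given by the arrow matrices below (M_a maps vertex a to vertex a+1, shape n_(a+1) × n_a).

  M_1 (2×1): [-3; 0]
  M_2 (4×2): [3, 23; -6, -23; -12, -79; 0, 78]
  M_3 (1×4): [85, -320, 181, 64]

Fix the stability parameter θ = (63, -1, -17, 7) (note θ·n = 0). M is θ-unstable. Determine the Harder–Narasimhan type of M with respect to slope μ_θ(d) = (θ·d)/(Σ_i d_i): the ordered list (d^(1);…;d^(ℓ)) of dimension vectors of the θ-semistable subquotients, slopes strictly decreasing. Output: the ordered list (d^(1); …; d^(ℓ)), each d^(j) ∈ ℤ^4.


Interval decomposition of M: I[1,4], I[2,3], I[3,3]^2.
HN type (ℓ=3): μ^(1)=13; μ^(2)=-9; μ^(3)=-17

((1, 1, 1, 1); (0, 1, 1, 0); (0, 0, 2, 0))


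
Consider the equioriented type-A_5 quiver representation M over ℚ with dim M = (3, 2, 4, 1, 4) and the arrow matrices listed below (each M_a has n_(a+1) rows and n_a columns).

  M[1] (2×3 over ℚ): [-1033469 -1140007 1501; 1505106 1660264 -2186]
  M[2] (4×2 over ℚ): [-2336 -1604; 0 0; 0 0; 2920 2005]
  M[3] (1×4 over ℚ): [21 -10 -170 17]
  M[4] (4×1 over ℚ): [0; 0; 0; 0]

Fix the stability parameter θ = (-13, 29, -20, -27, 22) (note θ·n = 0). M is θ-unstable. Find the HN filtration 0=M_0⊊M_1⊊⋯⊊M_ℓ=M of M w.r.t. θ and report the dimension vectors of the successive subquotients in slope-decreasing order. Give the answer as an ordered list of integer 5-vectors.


Barcode: M ≅ I[1,1], I[1,2], I[1,4], I[3,3]^3, I[5,5]^4. HN layers by μ_θ (5 steps, strictly decreasing):
  μ^(1)=29; μ^(2)=22; μ^(3)=-6; μ^(4)=-13; μ^(5)=-20

((0, 1, 0, 0, 0); (0, 0, 0, 0, 4); (0, 1, 1, 1, 0); (3, 0, 0, 0, 0); (0, 0, 3, 0, 0))


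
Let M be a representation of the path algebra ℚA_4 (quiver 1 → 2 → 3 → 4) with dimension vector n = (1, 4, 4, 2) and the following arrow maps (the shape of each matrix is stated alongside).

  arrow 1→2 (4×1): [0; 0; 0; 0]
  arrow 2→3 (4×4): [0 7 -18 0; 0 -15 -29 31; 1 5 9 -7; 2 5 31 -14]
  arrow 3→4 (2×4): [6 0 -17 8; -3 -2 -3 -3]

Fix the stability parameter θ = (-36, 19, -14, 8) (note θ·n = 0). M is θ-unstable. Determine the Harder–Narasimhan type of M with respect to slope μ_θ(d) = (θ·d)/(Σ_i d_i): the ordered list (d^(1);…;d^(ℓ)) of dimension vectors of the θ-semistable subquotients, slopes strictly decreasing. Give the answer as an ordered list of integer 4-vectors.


Barcode: M ≅ I[1,1], I[2,3]^2, I[2,4]^2. HN layers by μ_θ (3 steps, strictly decreasing):
  μ^(1)=8; μ^(2)=5/2; μ^(3)=-36

((0, 0, 0, 2); (0, 4, 4, 0); (1, 0, 0, 0))


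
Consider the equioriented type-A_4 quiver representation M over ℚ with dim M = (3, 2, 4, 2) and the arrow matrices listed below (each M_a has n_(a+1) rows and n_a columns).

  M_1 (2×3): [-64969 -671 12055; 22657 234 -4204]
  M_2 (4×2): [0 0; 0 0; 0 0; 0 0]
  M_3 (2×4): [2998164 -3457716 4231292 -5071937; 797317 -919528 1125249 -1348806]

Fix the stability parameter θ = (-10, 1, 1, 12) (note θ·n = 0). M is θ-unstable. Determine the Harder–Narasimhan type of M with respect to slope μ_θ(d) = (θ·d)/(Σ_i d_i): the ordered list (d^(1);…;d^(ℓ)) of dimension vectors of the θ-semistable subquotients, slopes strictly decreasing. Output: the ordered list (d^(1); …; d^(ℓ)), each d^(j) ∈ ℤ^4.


Interval decomposition of M: I[1,1], I[1,2]^2, I[3,3]^2, I[3,4]^2.
HN type (ℓ=3): μ^(1)=12; μ^(2)=1; μ^(3)=-10

((0, 0, 0, 2); (0, 2, 4, 0); (3, 0, 0, 0))


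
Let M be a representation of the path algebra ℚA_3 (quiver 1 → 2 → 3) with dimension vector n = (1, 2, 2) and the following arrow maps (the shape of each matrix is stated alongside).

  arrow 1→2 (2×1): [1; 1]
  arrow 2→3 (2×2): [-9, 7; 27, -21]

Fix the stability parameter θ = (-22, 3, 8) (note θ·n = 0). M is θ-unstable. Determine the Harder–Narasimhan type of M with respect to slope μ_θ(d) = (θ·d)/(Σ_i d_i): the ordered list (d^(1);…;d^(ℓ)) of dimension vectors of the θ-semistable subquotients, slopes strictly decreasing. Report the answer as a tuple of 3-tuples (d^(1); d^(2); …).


Via rank(M_{q-1}∘⋯∘M_p): M ≅ I[1,3], I[2,2], I[3,3].
μ_θ-semistable layers: μ^(1)=8; μ^(2)=3; μ^(3)=-22

((0, 0, 2); (0, 2, 0); (1, 0, 0))


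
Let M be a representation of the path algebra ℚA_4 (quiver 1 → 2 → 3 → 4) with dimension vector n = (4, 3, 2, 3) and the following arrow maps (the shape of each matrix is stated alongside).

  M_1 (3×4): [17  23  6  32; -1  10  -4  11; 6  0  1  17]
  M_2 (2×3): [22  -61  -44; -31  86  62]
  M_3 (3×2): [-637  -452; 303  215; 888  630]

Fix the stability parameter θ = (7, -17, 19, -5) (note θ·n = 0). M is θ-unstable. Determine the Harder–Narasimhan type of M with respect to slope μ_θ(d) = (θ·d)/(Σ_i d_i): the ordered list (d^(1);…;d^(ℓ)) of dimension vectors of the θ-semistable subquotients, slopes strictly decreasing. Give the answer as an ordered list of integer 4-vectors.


Barcode: M ≅ I[1,1], I[1,2], I[1,4]^2, I[4,4]. HN layers by μ_θ (2 steps, strictly decreasing):
  μ^(1)=7; μ^(2)=-5

((1, 0, 2, 2); (3, 3, 0, 1))


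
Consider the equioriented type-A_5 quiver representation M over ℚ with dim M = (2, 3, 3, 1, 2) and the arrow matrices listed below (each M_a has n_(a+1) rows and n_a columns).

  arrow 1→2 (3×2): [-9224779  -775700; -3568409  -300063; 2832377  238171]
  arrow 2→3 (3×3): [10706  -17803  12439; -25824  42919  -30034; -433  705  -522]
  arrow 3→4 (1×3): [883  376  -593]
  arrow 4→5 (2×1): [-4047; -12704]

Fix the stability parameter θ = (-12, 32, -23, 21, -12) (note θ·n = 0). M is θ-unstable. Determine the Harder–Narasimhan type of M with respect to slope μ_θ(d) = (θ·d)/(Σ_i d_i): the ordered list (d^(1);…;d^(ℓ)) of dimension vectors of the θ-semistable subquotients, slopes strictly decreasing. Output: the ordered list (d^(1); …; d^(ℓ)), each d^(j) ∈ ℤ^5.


Via rank(M_{q-1}∘⋯∘M_p): M ≅ I[1,3], I[1,5], I[2,3], I[5,5].
μ_θ-semistable layers: μ^(1)=9/2; μ^(2)=-12

((0, 3, 3, 1, 1); (2, 0, 0, 0, 1))


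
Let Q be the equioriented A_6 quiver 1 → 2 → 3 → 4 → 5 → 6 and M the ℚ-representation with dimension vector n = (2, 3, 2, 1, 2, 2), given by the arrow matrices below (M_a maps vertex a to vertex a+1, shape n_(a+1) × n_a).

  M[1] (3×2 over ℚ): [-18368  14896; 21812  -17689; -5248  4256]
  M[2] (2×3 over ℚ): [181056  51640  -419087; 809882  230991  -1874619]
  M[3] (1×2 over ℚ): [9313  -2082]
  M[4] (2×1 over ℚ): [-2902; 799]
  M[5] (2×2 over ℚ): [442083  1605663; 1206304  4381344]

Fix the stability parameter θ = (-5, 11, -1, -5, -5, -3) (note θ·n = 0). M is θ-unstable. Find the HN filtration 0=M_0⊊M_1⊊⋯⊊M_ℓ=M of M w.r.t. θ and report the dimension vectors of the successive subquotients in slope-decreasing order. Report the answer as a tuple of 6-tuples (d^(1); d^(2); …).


Barcode: M ≅ I[1,1], I[1,6], I[2,2], I[2,3], I[5,5], I[6,6]. HN layers by μ_θ (5 steps, strictly decreasing):
  μ^(1)=11; μ^(2)=5; μ^(3)=-3/5; μ^(4)=-3; μ^(5)=-5

((0, 1, 0, 0, 0, 0); (0, 1, 1, 0, 0, 0); (0, 1, 1, 1, 1, 1); (0, 0, 0, 0, 0, 1); (2, 0, 0, 0, 1, 0))


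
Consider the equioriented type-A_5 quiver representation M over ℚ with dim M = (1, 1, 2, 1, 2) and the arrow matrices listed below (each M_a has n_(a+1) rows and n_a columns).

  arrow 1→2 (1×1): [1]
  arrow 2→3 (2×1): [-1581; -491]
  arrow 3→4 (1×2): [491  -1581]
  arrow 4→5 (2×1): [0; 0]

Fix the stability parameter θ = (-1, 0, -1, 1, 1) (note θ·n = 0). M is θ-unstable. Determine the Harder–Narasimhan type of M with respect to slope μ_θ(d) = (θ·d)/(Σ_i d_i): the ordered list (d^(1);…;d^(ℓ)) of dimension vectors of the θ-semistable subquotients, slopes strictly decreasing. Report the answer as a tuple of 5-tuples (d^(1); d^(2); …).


Via rank(M_{q-1}∘⋯∘M_p): M ≅ I[1,3], I[3,4], I[5,5]^2.
μ_θ-semistable layers: μ^(1)=1; μ^(2)=-1/2; μ^(3)=-1

((0, 0, 0, 1, 2); (0, 1, 1, 0, 0); (1, 0, 1, 0, 0))


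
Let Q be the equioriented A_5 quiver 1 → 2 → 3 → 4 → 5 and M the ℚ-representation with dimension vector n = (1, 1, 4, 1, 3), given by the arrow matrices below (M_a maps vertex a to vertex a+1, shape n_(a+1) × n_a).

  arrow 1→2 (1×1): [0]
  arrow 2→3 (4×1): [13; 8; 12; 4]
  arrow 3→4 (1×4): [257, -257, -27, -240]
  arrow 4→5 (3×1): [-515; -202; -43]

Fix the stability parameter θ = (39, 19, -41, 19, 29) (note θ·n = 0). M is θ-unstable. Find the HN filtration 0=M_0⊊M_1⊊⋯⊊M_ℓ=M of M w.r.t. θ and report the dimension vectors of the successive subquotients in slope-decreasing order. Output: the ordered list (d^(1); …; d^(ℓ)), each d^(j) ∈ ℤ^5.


Interval decomposition of M: I[1,1], I[2,5], I[3,3]^3, I[5,5]^2.
HN type (ℓ=5): μ^(1)=39; μ^(2)=29; μ^(3)=19; μ^(4)=-11; μ^(5)=-41

((1, 0, 0, 0, 0); (0, 0, 0, 0, 3); (0, 0, 0, 1, 0); (0, 1, 1, 0, 0); (0, 0, 3, 0, 0))


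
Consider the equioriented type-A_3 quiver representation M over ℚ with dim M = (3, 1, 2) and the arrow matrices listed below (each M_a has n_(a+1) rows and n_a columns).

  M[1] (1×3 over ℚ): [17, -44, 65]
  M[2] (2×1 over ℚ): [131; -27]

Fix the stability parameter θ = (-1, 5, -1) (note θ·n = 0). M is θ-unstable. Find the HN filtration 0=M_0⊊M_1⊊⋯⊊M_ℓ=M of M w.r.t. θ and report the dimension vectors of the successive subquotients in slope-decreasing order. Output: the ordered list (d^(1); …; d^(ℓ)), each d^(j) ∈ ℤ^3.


Interval decomposition of M: I[1,1]^2, I[1,3], I[3,3].
HN type (ℓ=2): μ^(1)=2; μ^(2)=-1

((0, 1, 1); (3, 0, 1))


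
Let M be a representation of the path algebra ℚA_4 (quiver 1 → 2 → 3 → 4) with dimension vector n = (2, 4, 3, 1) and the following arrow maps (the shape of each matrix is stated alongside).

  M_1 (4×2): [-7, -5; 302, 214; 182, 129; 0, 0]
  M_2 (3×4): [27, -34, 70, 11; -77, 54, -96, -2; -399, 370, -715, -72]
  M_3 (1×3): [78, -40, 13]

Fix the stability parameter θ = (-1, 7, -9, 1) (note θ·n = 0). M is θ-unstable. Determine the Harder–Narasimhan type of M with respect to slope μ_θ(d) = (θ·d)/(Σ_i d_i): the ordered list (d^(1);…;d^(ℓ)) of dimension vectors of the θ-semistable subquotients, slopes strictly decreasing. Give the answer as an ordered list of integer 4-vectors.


Interval decomposition of M: I[1,3], I[1,4], I[2,2], I[2,3].
HN type (ℓ=3): μ^(1)=7; μ^(2)=1; μ^(3)=-1

((0, 1, 0, 0); (0, 0, 0, 1); (2, 3, 3, 0))


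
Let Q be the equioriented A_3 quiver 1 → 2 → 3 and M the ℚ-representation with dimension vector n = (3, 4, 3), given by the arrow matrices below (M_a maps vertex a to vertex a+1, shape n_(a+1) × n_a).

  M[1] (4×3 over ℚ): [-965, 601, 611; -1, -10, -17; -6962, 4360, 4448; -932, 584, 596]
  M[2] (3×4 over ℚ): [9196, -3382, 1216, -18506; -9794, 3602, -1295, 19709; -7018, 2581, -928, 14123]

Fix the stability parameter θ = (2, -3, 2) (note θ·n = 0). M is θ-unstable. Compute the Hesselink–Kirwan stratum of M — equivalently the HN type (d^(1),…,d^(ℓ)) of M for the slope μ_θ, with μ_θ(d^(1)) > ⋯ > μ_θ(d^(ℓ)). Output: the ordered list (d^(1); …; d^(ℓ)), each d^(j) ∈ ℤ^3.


Barcode: M ≅ I[1,2], I[1,3]^2, I[2,2], I[3,3]. HN layers by μ_θ (3 steps, strictly decreasing):
  μ^(1)=2; μ^(2)=-1/2; μ^(3)=-3

((0, 0, 3); (3, 3, 0); (0, 1, 0))


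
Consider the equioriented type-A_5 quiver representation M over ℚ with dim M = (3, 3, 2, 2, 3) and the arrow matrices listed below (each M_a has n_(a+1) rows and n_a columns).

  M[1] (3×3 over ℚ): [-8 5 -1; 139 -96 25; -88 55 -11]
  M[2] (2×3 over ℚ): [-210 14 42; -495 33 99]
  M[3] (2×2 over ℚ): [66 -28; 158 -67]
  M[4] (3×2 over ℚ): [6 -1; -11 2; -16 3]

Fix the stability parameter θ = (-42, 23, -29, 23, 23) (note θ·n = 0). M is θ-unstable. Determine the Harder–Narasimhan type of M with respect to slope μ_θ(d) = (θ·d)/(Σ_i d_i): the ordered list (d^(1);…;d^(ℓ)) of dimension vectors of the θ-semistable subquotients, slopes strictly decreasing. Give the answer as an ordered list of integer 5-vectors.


Interval decomposition of M: I[1,1], I[1,2], I[1,5], I[2,2], I[3,5], I[5,5].
HN type (ℓ=4): μ^(1)=23; μ^(2)=-3; μ^(3)=-29; μ^(4)=-42

((0, 2, 0, 2, 3); (0, 1, 1, 0, 0); (0, 0, 1, 0, 0); (3, 0, 0, 0, 0))


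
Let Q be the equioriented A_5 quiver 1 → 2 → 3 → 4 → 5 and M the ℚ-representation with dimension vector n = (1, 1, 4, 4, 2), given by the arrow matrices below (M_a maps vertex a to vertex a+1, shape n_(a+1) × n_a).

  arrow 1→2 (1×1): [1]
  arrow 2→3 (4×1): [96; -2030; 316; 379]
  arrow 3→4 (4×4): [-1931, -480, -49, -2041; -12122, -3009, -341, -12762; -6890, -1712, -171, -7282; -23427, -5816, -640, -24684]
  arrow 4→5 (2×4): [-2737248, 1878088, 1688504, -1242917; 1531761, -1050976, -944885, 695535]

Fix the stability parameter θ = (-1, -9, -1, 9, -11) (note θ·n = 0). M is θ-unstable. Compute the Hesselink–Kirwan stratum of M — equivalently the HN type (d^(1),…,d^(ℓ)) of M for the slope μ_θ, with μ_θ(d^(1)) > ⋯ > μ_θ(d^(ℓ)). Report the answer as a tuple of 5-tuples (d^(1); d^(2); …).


Barcode: M ≅ I[1,5], I[3,4]^2, I[3,5]. HN layers by μ_θ (3 steps, strictly decreasing):
  μ^(1)=9; μ^(2)=-1; μ^(3)=-5

((0, 0, 0, 2, 0); (0, 0, 4, 2, 2); (1, 1, 0, 0, 0))


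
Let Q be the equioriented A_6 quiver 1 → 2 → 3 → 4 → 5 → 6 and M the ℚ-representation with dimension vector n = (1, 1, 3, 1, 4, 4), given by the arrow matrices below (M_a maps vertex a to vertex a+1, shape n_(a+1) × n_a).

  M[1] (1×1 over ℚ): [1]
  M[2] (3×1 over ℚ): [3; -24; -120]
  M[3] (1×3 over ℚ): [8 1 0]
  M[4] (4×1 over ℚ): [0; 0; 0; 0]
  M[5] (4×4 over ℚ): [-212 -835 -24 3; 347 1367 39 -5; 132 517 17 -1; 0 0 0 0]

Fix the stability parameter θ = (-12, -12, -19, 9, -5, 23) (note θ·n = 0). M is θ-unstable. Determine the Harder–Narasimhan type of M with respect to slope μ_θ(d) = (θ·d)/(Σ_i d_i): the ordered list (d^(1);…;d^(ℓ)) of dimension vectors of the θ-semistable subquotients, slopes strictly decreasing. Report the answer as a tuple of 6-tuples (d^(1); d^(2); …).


Via rank(M_{q-1}∘⋯∘M_p): M ≅ I[1,3], I[3,3], I[3,4], I[5,5], I[5,6]^3, I[6,6].
μ_θ-semistable layers: μ^(1)=23; μ^(2)=9; μ^(3)=-5; μ^(4)=-43/3; μ^(5)=-19

((0, 0, 0, 0, 0, 4); (0, 0, 0, 1, 0, 0); (0, 0, 0, 0, 4, 0); (1, 1, 1, 0, 0, 0); (0, 0, 2, 0, 0, 0))


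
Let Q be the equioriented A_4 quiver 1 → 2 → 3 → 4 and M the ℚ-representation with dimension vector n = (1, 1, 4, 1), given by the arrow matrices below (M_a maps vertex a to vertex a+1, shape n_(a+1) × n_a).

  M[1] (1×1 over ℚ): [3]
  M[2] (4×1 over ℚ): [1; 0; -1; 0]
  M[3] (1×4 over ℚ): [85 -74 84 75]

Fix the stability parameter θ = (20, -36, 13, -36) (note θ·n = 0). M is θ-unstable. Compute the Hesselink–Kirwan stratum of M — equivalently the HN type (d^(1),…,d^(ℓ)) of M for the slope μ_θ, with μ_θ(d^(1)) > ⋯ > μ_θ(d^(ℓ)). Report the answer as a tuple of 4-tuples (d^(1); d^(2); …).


Barcode: M ≅ I[1,4], I[3,3]^3. HN layers by μ_θ (2 steps, strictly decreasing):
  μ^(1)=13; μ^(2)=-39/4

((0, 0, 3, 0); (1, 1, 1, 1))


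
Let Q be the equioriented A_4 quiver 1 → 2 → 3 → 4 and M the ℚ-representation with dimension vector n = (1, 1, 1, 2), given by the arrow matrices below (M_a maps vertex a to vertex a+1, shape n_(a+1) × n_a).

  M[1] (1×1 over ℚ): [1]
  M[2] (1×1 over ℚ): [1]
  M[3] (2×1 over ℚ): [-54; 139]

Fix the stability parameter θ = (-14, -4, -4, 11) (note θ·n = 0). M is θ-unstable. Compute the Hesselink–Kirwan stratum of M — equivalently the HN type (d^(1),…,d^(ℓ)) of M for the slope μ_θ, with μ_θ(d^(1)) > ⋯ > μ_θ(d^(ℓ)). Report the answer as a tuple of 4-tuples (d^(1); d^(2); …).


Barcode: M ≅ I[1,4], I[4,4]. HN layers by μ_θ (3 steps, strictly decreasing):
  μ^(1)=11; μ^(2)=-4; μ^(3)=-14

((0, 0, 0, 2); (0, 1, 1, 0); (1, 0, 0, 0))


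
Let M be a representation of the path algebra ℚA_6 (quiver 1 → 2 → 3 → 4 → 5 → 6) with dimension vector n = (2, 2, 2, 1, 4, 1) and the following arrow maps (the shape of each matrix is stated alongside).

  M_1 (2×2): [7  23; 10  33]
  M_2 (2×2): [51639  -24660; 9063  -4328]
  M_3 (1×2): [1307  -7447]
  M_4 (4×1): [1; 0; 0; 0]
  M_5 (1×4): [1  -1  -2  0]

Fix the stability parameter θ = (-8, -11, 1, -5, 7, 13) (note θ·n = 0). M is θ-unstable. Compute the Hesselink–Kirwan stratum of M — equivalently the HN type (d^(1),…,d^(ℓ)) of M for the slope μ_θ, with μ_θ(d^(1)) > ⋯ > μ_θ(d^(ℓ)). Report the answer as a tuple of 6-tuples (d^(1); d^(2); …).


Via rank(M_{q-1}∘⋯∘M_p): M ≅ I[1,3], I[1,6], I[5,5]^3.
μ_θ-semistable layers: μ^(1)=13; μ^(2)=7; μ^(3)=1; μ^(4)=-2; μ^(5)=-19/2

((0, 0, 0, 0, 0, 1); (0, 0, 0, 0, 4, 0); (0, 0, 1, 0, 0, 0); (0, 0, 1, 1, 0, 0); (2, 2, 0, 0, 0, 0))


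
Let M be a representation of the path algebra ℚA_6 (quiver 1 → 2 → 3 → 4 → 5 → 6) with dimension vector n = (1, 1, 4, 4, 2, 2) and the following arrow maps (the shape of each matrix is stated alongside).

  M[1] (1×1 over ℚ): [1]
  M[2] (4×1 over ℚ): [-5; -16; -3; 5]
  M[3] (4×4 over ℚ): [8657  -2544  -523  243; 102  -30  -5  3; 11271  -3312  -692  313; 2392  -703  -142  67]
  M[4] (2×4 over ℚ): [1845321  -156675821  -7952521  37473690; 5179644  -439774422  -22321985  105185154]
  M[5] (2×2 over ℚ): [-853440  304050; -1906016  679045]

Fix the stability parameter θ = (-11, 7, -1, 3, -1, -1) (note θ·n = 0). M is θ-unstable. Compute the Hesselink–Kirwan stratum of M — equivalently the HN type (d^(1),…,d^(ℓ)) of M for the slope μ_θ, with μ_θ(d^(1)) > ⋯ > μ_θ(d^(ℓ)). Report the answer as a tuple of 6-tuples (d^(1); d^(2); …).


Interval decomposition of M: I[1,5], I[3,4]^2, I[3,6], I[6,6].
HN type (ℓ=5): μ^(1)=3; μ^(2)=2; μ^(3)=1/3; μ^(4)=-1; μ^(5)=-11

((0, 0, 0, 2, 0, 0); (0, 1, 1, 1, 1, 0); (0, 0, 0, 1, 1, 1); (0, 0, 3, 0, 0, 1); (1, 0, 0, 0, 0, 0))


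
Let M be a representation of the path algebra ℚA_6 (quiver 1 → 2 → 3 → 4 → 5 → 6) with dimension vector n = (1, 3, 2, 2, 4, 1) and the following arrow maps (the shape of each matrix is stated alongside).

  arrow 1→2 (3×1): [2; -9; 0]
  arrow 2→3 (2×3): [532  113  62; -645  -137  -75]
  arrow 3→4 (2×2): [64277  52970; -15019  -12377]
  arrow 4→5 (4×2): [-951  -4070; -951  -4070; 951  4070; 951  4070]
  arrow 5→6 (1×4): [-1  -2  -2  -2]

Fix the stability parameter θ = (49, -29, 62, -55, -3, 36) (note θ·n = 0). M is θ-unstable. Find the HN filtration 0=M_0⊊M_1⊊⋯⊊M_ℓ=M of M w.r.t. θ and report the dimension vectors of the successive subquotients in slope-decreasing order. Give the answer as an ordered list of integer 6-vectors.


Barcode: M ≅ I[1,6], I[2,2], I[2,4], I[5,5]^3. HN layers by μ_θ (5 steps, strictly decreasing):
  μ^(1)=36; μ^(2)=24/5; μ^(3)=7/2; μ^(4)=-3; μ^(5)=-29

((0, 0, 0, 0, 0, 1); (1, 1, 1, 1, 1, 0); (0, 0, 1, 1, 0, 0); (0, 0, 0, 0, 3, 0); (0, 2, 0, 0, 0, 0))


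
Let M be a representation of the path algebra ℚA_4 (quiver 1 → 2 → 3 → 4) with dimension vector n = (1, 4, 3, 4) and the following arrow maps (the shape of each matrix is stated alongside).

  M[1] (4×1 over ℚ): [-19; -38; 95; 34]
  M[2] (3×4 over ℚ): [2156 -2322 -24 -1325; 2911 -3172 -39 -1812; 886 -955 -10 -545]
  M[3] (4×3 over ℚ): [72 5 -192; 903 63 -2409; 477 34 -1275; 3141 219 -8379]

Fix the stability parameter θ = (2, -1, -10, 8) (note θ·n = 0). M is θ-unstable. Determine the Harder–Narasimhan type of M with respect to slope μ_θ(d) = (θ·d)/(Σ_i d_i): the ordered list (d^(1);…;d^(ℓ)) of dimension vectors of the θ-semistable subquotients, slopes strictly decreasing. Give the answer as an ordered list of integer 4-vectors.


Via rank(M_{q-1}∘⋯∘M_p): M ≅ I[1,4], I[2,2], I[2,3], I[2,4], I[4,4]^2.
μ_θ-semistable layers: μ^(1)=8; μ^(2)=-1; μ^(3)=-3; μ^(4)=-11/2

((0, 0, 0, 4); (0, 1, 0, 0); (1, 1, 1, 0); (0, 2, 2, 0))


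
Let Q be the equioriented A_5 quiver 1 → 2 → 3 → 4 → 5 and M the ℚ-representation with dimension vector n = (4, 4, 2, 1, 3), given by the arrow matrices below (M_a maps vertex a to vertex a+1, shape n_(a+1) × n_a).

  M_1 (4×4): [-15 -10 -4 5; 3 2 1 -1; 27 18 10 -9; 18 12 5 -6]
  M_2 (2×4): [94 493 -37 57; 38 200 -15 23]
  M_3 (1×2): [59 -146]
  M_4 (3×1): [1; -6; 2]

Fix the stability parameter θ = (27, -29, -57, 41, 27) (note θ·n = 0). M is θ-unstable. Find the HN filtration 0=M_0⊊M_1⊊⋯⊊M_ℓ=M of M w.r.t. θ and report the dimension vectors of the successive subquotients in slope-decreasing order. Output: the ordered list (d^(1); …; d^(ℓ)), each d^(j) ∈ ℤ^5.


Barcode: M ≅ I[1,1]^2, I[1,2], I[1,5], I[2,2], I[2,3], I[5,5]^2. HN layers by μ_θ (6 steps, strictly decreasing):
  μ^(1)=34; μ^(2)=27; μ^(3)=-1; μ^(4)=-59/3; μ^(5)=-29; μ^(6)=-43

((0, 0, 0, 1, 1); (2, 0, 0, 0, 2); (1, 1, 0, 0, 0); (1, 1, 1, 0, 0); (0, 1, 0, 0, 0); (0, 1, 1, 0, 0))


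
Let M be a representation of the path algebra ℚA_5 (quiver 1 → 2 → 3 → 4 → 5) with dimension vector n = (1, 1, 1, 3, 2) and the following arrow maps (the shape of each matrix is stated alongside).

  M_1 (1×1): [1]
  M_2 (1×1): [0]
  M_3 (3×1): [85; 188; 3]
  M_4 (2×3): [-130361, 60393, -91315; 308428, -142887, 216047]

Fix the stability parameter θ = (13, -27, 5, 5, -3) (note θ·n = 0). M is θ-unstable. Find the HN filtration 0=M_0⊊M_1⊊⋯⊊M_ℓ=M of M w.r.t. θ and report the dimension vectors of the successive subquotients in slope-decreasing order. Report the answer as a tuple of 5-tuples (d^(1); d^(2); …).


Barcode: M ≅ I[1,2], I[3,5], I[4,4], I[4,5]. HN layers by μ_θ (4 steps, strictly decreasing):
  μ^(1)=5; μ^(2)=7/3; μ^(3)=1; μ^(4)=-7

((0, 0, 0, 1, 0); (0, 0, 1, 1, 1); (0, 0, 0, 1, 1); (1, 1, 0, 0, 0))


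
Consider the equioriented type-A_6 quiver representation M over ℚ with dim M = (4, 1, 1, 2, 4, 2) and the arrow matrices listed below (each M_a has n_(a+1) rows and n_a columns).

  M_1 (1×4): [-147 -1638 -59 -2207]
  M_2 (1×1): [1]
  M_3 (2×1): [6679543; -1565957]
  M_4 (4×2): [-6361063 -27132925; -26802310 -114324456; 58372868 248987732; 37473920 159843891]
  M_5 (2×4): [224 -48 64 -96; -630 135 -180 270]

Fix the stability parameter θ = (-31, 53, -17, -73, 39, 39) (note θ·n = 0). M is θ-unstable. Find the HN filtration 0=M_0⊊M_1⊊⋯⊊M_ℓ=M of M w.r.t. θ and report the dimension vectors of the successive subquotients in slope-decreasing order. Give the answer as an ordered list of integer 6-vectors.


Via rank(M_{q-1}∘⋯∘M_p): M ≅ I[1,1]^3, I[1,5], I[4,5], I[5,5], I[5,6], I[6,6].
μ_θ-semistable layers: μ^(1)=39; μ^(2)=-37/3; μ^(3)=-31; μ^(4)=-73

((0, 0, 0, 0, 4, 2); (0, 1, 1, 1, 0, 0); (4, 0, 0, 0, 0, 0); (0, 0, 0, 1, 0, 0))


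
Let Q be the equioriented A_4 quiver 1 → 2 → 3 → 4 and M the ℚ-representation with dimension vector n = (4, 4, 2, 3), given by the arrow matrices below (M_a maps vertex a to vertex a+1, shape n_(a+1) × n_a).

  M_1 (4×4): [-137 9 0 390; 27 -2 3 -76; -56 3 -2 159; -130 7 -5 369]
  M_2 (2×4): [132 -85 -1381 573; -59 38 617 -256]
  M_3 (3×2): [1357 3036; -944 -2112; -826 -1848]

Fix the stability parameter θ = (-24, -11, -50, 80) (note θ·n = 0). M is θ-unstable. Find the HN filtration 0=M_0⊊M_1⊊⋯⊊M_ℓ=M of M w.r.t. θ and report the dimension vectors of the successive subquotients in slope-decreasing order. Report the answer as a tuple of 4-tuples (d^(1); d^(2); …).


Via rank(M_{q-1}∘⋯∘M_p): M ≅ I[1,2]^2, I[1,3], I[1,4], I[4,4]^2.
μ_θ-semistable layers: μ^(1)=80; μ^(2)=-11; μ^(3)=-24; μ^(4)=-85/3

((0, 0, 0, 3); (0, 2, 0, 0); (2, 0, 0, 0); (2, 2, 2, 0))


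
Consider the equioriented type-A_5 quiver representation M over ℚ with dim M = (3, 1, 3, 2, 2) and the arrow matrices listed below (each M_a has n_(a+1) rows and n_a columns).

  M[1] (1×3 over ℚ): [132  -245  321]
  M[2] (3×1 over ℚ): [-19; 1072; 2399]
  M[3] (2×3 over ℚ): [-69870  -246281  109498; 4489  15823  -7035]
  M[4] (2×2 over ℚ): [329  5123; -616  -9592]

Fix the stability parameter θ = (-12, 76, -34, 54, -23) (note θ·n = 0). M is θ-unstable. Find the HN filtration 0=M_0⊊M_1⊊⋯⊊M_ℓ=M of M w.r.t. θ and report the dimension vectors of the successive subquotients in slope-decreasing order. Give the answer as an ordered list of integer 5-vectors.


Barcode: M ≅ I[1,1]^2, I[1,3], I[3,4], I[3,5], I[5,5]. HN layers by μ_θ (6 steps, strictly decreasing):
  μ^(1)=54; μ^(2)=21; μ^(3)=31/2; μ^(4)=-12; μ^(5)=-23; μ^(6)=-34

((0, 0, 0, 1, 0); (0, 1, 1, 0, 0); (0, 0, 0, 1, 1); (3, 0, 0, 0, 0); (0, 0, 0, 0, 1); (0, 0, 2, 0, 0))


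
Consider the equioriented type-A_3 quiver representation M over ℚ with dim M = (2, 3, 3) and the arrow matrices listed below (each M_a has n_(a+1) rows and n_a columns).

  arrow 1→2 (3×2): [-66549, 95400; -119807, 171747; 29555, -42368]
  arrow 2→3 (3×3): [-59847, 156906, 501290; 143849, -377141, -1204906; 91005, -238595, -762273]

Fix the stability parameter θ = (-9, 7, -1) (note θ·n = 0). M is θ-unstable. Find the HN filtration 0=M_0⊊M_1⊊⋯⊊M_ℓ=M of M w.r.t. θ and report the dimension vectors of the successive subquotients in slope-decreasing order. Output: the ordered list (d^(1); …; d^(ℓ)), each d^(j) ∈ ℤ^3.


Interval decomposition of M: I[1,3]^2, I[2,3].
HN type (ℓ=2): μ^(1)=3; μ^(2)=-9

((0, 3, 3); (2, 0, 0))


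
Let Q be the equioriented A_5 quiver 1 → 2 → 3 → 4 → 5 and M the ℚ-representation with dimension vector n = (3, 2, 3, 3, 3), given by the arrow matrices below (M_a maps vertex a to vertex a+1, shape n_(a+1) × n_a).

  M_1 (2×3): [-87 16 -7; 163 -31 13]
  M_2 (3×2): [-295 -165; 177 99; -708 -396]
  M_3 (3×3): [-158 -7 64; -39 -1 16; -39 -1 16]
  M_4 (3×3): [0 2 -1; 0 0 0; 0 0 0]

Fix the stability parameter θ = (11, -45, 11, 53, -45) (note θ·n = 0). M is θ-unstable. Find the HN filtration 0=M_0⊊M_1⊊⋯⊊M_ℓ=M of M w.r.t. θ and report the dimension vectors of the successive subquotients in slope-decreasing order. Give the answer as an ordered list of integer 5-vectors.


Via rank(M_{q-1}∘⋯∘M_p): M ≅ I[1,1], I[1,2], I[1,4], I[3,3], I[3,5], I[4,4], I[5,5]^2.
μ_θ-semistable layers: μ^(1)=53; μ^(2)=11; μ^(3)=19/3; μ^(4)=-17; μ^(5)=-45

((0, 0, 0, 2, 0); (1, 0, 2, 0, 0); (0, 0, 1, 1, 1); (2, 2, 0, 0, 0); (0, 0, 0, 0, 2))


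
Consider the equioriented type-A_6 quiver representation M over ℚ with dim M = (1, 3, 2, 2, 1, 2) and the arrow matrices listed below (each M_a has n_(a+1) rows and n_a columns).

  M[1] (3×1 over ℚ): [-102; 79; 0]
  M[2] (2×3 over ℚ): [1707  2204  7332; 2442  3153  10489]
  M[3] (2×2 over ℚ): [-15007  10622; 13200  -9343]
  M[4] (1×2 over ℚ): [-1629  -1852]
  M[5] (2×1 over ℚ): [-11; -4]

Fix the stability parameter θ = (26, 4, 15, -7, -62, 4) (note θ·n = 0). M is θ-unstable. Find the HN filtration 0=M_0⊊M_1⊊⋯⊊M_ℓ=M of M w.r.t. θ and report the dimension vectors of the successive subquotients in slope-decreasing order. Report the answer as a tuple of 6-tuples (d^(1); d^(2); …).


Via rank(M_{q-1}∘⋯∘M_p): M ≅ I[1,4], I[2,2], I[2,6], I[6,6].
μ_θ-semistable layers: μ^(1)=19/2; μ^(2)=4; μ^(3)=-25/2

((1, 1, 1, 1, 0, 0); (0, 1, 0, 0, 0, 2); (0, 1, 1, 1, 1, 0))


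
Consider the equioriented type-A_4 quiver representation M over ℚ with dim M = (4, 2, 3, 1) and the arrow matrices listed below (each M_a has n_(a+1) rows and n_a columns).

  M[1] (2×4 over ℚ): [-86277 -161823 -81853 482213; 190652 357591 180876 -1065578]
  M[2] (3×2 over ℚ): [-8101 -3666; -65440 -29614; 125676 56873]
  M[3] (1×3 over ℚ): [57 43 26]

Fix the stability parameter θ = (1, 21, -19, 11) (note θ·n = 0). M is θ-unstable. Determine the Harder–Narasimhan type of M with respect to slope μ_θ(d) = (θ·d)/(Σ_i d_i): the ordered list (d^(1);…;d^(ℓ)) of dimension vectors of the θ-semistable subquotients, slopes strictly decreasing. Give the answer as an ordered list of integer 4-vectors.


Interval decomposition of M: I[1,1]^2, I[1,3], I[1,4], I[3,3].
HN type (ℓ=3): μ^(1)=11; μ^(2)=1; μ^(3)=-19

((0, 0, 0, 1); (4, 2, 2, 0); (0, 0, 1, 0))


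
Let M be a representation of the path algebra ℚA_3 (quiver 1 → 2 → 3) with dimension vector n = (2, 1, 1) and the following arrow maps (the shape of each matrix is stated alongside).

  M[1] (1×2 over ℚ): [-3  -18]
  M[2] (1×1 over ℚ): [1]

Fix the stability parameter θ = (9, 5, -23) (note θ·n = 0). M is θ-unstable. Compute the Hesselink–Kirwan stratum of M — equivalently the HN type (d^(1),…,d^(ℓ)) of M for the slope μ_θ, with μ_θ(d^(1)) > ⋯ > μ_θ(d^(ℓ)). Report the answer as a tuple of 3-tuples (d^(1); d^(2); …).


Via rank(M_{q-1}∘⋯∘M_p): M ≅ I[1,1], I[1,3].
μ_θ-semistable layers: μ^(1)=9; μ^(2)=-3

((1, 0, 0); (1, 1, 1))


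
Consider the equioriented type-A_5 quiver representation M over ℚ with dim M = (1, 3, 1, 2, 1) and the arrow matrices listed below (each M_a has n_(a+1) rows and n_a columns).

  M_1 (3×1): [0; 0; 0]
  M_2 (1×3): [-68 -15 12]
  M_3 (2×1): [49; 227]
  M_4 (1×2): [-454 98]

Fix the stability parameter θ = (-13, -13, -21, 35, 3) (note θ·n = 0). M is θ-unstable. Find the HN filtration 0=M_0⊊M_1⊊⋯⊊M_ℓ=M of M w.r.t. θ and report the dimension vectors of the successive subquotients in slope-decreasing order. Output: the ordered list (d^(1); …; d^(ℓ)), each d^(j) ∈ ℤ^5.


Barcode: M ≅ I[1,1], I[2,2]^2, I[2,4], I[4,5]. HN layers by μ_θ (4 steps, strictly decreasing):
  μ^(1)=35; μ^(2)=19; μ^(3)=-13; μ^(4)=-17

((0, 0, 0, 1, 0); (0, 0, 0, 1, 1); (1, 2, 0, 0, 0); (0, 1, 1, 0, 0))


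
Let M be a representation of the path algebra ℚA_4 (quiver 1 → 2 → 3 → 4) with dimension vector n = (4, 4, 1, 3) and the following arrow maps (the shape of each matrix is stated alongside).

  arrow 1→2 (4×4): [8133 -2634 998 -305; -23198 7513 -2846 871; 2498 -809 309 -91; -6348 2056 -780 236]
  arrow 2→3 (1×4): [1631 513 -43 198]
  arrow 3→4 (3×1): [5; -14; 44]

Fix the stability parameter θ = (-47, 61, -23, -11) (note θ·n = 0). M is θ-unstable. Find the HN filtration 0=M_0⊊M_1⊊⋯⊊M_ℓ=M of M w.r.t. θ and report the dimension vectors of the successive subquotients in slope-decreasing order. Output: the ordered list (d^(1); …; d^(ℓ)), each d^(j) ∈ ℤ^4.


Interval decomposition of M: I[1,1], I[1,2]^2, I[1,4], I[2,2], I[4,4]^2.
HN type (ℓ=4): μ^(1)=61; μ^(2)=9; μ^(3)=-11; μ^(4)=-47

((0, 3, 0, 0); (0, 1, 1, 1); (0, 0, 0, 2); (4, 0, 0, 0))


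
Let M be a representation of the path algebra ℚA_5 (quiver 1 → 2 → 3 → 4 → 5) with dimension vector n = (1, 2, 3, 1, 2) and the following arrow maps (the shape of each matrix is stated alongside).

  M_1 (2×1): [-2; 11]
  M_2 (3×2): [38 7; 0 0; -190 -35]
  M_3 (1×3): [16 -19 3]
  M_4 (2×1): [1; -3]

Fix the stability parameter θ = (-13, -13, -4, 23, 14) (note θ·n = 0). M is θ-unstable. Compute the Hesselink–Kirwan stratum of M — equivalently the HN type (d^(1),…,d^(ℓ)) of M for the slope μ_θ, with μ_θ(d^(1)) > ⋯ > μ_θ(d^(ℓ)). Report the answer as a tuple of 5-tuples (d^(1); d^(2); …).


Via rank(M_{q-1}∘⋯∘M_p): M ≅ I[1,5], I[2,2], I[3,3]^2, I[5,5].
μ_θ-semistable layers: μ^(1)=37/2; μ^(2)=14; μ^(3)=-4; μ^(4)=-13

((0, 0, 0, 1, 1); (0, 0, 0, 0, 1); (0, 0, 3, 0, 0); (1, 2, 0, 0, 0))


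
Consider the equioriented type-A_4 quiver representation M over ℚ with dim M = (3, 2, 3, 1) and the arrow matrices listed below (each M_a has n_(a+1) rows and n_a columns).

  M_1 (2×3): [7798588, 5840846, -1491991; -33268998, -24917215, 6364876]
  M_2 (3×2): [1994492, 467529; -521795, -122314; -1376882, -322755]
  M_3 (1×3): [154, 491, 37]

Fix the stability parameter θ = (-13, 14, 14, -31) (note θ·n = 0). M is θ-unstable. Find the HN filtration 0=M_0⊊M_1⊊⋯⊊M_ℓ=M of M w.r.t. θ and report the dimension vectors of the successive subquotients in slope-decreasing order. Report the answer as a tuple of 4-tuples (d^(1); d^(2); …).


Interval decomposition of M: I[1,1], I[1,3], I[1,4], I[3,3].
HN type (ℓ=3): μ^(1)=14; μ^(2)=-1; μ^(3)=-13

((0, 1, 2, 0); (0, 1, 1, 1); (3, 0, 0, 0))


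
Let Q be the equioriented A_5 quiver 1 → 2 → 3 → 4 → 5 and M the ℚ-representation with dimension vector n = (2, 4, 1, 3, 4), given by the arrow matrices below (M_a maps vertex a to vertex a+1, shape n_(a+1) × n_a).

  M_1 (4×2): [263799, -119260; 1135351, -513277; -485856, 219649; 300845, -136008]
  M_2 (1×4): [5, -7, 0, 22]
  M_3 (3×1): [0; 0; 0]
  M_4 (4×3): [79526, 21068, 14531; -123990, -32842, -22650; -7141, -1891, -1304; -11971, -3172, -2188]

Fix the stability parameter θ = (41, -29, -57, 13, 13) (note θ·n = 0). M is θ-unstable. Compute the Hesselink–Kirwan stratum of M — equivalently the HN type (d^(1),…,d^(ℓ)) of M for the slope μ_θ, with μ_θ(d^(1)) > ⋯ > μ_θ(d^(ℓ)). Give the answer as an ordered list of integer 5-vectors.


Barcode: M ≅ I[1,2], I[1,3], I[2,2]^2, I[4,5]^3, I[5,5]. HN layers by μ_θ (4 steps, strictly decreasing):
  μ^(1)=13; μ^(2)=6; μ^(3)=-15; μ^(4)=-29

((0, 0, 0, 3, 4); (1, 1, 0, 0, 0); (1, 1, 1, 0, 0); (0, 2, 0, 0, 0))


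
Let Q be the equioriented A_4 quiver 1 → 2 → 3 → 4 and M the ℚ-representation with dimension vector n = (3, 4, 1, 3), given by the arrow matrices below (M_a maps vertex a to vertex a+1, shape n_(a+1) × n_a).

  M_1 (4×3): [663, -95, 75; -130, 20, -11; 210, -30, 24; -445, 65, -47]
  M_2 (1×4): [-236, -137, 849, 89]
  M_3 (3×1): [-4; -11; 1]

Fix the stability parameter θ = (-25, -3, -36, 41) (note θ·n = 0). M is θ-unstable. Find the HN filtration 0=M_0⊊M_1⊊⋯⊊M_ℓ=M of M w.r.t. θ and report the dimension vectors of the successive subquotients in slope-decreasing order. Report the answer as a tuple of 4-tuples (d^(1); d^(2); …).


Via rank(M_{q-1}∘⋯∘M_p): M ≅ I[1,1], I[1,2], I[1,4], I[2,2]^2, I[4,4]^2.
μ_θ-semistable layers: μ^(1)=41; μ^(2)=-3; μ^(3)=-39/2; μ^(4)=-25

((0, 0, 0, 3); (0, 3, 0, 0); (0, 1, 1, 0); (3, 0, 0, 0))


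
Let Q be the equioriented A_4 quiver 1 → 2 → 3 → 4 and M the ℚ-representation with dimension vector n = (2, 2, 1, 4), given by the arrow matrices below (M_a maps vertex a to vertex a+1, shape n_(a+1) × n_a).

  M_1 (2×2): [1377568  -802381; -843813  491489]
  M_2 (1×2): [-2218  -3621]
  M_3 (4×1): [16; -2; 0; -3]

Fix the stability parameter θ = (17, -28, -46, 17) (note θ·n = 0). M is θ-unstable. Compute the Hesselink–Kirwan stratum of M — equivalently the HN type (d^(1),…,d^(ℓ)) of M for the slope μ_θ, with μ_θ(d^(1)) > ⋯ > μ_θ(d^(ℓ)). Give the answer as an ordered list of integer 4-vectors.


Barcode: M ≅ I[1,2], I[1,4], I[4,4]^3. HN layers by μ_θ (3 steps, strictly decreasing):
  μ^(1)=17; μ^(2)=-11/2; μ^(3)=-19

((0, 0, 0, 4); (1, 1, 0, 0); (1, 1, 1, 0))


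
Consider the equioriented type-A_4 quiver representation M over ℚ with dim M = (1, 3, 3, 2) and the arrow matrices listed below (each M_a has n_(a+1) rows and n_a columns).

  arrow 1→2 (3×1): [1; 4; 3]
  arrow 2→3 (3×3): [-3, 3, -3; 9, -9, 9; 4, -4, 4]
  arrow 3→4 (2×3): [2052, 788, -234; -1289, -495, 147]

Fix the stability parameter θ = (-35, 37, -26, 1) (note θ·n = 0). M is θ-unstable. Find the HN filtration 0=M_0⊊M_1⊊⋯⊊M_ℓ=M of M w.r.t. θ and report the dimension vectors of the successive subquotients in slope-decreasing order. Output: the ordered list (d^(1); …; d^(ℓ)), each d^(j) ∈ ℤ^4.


Via rank(M_{q-1}∘⋯∘M_p): M ≅ I[1,2], I[2,2], I[2,3], I[3,4]^2.
μ_θ-semistable layers: μ^(1)=37; μ^(2)=11/2; μ^(3)=1; μ^(4)=-26; μ^(5)=-35

((0, 2, 0, 0); (0, 1, 1, 0); (0, 0, 0, 2); (0, 0, 2, 0); (1, 0, 0, 0))


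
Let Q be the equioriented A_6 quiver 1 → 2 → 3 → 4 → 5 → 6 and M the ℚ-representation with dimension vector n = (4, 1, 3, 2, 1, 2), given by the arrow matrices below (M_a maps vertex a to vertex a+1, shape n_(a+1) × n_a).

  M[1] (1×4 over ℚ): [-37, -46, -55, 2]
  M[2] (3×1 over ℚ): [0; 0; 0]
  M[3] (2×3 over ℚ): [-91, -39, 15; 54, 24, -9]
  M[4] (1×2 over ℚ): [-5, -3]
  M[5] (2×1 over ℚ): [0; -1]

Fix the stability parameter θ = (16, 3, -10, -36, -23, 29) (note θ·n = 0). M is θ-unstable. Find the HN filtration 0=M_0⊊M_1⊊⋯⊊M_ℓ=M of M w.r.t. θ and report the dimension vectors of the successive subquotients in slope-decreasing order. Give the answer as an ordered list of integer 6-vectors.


Interval decomposition of M: I[1,1]^3, I[1,2], I[3,3], I[3,4], I[3,6], I[6,6].
HN type (ℓ=5): μ^(1)=29; μ^(2)=16; μ^(3)=19/2; μ^(4)=-10; μ^(5)=-23

((0, 0, 0, 0, 0, 2); (3, 0, 0, 0, 0, 0); (1, 1, 0, 0, 0, 0); (0, 0, 1, 0, 0, 0); (0, 0, 2, 2, 1, 0))


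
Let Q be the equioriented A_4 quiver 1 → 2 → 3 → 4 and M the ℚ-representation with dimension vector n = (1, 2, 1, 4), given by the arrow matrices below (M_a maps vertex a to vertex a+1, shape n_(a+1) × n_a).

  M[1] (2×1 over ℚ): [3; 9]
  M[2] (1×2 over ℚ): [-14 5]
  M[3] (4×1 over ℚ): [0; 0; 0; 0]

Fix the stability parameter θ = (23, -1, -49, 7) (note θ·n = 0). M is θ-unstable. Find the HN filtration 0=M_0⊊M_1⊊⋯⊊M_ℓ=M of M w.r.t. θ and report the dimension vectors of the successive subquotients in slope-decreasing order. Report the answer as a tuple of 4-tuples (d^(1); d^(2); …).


Via rank(M_{q-1}∘⋯∘M_p): M ≅ I[1,3], I[2,2], I[4,4]^4.
μ_θ-semistable layers: μ^(1)=7; μ^(2)=-1; μ^(3)=-9

((0, 0, 0, 4); (0, 1, 0, 0); (1, 1, 1, 0))


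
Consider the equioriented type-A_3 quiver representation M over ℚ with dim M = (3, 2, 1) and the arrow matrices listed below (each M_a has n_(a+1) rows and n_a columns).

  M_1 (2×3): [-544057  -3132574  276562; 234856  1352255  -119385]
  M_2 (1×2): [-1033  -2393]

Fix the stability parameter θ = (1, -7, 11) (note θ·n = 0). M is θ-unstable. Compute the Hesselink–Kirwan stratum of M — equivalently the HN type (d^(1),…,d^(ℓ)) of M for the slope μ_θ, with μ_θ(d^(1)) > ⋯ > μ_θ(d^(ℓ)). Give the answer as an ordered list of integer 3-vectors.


Interval decomposition of M: I[1,1], I[1,2], I[1,3].
HN type (ℓ=3): μ^(1)=11; μ^(2)=1; μ^(3)=-3

((0, 0, 1); (1, 0, 0); (2, 2, 0))


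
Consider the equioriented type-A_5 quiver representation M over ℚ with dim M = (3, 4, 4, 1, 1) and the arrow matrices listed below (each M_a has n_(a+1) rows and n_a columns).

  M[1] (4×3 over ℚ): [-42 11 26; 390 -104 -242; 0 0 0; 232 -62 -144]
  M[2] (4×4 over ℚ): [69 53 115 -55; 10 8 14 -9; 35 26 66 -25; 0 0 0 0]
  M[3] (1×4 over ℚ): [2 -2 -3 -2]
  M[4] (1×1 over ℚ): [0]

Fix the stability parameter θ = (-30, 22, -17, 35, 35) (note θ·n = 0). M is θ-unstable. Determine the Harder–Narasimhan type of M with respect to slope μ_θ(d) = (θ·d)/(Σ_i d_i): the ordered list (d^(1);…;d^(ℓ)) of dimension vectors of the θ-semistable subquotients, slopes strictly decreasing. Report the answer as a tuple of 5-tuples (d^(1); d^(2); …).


Via rank(M_{q-1}∘⋯∘M_p): M ≅ I[1,1], I[1,3], I[1,4], I[2,2], I[2,3], I[3,3], I[5,5].
μ_θ-semistable layers: μ^(1)=35; μ^(2)=22; μ^(3)=5/2; μ^(4)=-17; μ^(5)=-30

((0, 0, 0, 1, 1); (0, 1, 0, 0, 0); (0, 3, 3, 0, 0); (0, 0, 1, 0, 0); (3, 0, 0, 0, 0))
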